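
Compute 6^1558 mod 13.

4

By repeated squaring mod 13: 6^1≡6, 6^2≡10, 6^4≡9, 6^8≡3, 6^16≡9, 6^32≡3, 6^64≡9, 6^128≡3, 6^256≡9, 6^512≡3, 6^1024≡9.
1558 = 2 + 4 + 16 + 512 + 1024, so 6^1558 ≡ 10·9·9·3·9 ≡ 4 (mod 13).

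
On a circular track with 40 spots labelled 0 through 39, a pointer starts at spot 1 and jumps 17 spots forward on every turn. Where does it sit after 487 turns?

487·17 = 8279.
8279 − 206·40 = 39, so 8279 ≡ 39 (mod 40).
(1 + 39) mod 40 = 0.

0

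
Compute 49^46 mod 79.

By repeated squaring mod 79: 49^1≡49, 49^2≡31, 49^4≡13, 49^8≡11, 49^16≡42, 49^32≡26.
46 = 2 + 4 + 8 + 32, so 49^46 ≡ 31·13·11·26 ≡ 76 (mod 79).

76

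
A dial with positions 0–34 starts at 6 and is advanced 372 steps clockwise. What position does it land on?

28

372 = 10·35 + 22, so 372 mod 35 = 22.
(6 + 22) mod 35 = 28.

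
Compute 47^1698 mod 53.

46

Successive squares of 47 mod 53: 47^1≡47, 47^2≡36, 47^4≡24, 47^8≡46, 47^16≡49, 47^32≡16, 47^64≡44, 47^128≡28, 47^256≡42, 47^512≡15, 47^1024≡13.
Since 1698 = 2 + 32 + 128 + 512 + 1024 in binary, 47^1698 ≡ 36·16·28·15·13 ≡ 46 (mod 53).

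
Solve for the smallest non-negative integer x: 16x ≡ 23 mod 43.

16⁻¹ ≡ 35 (mod 43) because 16·35 = 560 = 13·43 + 1.
Multiplying both sides by 35: x ≡ 35·23 = 805 ≡ 31 (mod 43).

31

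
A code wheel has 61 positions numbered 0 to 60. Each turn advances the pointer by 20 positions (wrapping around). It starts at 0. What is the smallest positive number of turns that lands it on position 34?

20

The inverse of 20 mod 61 is 58 (since 20·58 = 1160 ≡ 1).
So x ≡ 58·34 = 1972 ≡ 20 (mod 61).
Check: 20·20 = 400 = 6·61 + 34.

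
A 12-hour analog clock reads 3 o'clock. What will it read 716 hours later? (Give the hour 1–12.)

11

Dividing 716 by 12 gives quotient 59 and remainder 8.
3 + 8 → 11 on a 12-hour dial.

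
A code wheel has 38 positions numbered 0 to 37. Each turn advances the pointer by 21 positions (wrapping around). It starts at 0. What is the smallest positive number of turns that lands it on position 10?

24

21⁻¹ ≡ 29 (mod 38) because 21·29 = 609 = 16·38 + 1.
Multiplying both sides by 29: x ≡ 29·10 = 290 ≡ 24 (mod 38).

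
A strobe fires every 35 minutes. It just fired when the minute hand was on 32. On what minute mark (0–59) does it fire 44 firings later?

44·35 = 1540.
1540 mod 60 = 40 (since 25·60 = 1500).
(32 + 40) mod 60 = 12.

12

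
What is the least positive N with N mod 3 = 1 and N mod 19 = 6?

x ≡ 1 (mod 3) gives x ∈ {1, 4, 7, 10, 13, 16, 19, 22, …}.
The first of these with x mod 19 = 6 is 25.

25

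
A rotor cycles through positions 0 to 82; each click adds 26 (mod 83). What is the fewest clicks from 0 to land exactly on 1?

26·16 = 416 = 5·83 + 1, so 26⁻¹ ≡ 16 (mod 83).

16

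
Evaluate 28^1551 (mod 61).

33

By repeated squaring mod 61: 28^1≡28, 28^2≡52, 28^4≡20, 28^8≡34, 28^16≡58, 28^32≡9, 28^64≡20, 28^128≡34, 28^256≡58, 28^512≡9, 28^1024≡20.
Since 1551 = 1 + 2 + 4 + 8 + 512 + 1024 in binary, 28^1551 ≡ 28·52·20·34·9·20 ≡ 33 (mod 61).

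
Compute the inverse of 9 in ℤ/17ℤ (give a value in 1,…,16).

9·2 = 18 = 1·17 + 1, so 9⁻¹ ≡ 2 (mod 17).

2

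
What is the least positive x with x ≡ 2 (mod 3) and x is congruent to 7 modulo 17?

x ≡ 2 (mod 3) gives x ∈ {2, 5, 8, 11, 14, 17, 20, 23, …}.
The first of these with x mod 17 = 7 is 41.

41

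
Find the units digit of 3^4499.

The units digit of 3^n cycles with period 4: 3, 9, 7, 1, …
4499 mod 4 = 3, so the last digit matches 3^3 = 7.

7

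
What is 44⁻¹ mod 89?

89 = 2·44 + 1
44 = 44·1 + 0
Back-substituting gives 44·87 ≡ 1 (mod 89).

87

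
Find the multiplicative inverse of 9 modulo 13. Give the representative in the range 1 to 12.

3

9·3 = 27 = 2·13 + 1, so 9⁻¹ ≡ 3 (mod 13).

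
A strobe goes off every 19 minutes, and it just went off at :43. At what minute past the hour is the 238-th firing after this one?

5

238·19 = 4522.
4522 − 75·60 = 22, so 4522 ≡ 22 (mod 60).
(43 + 22) mod 60 = 5.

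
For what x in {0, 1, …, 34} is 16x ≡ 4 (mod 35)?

9

The inverse of 16 mod 35 is 11 (since 16·11 = 176 ≡ 1).
So x ≡ 11·4 = 44 ≡ 9 (mod 35).
Check: 16·9 = 144 = 4·35 + 4.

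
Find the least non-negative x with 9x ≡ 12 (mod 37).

26

The inverse of 9 mod 37 is 33 (since 9·33 = 297 ≡ 1).
So x ≡ 33·12 = 396 ≡ 26 (mod 37).
Check: 9·26 = 234 = 6·37 + 12.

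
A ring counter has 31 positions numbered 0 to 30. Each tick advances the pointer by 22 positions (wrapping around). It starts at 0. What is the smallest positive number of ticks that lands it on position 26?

The inverse of 22 mod 31 is 24 (since 22·24 = 528 ≡ 1).
Multiplying both sides by 24: x ≡ 24·26 = 624 ≡ 4 (mod 31).

4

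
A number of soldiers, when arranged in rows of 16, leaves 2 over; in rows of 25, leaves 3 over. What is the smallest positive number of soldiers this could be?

Since 25·9 ≡ 1 (mod 16), take x = 3 + 25·((2−3)·9 mod 16) = 3 + 25·7 = 178.
Check: 178 mod 16 = 2, 178 mod 25 = 3.

178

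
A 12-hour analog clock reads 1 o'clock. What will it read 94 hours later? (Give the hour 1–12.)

94 mod 12 = 10 (since 7·12 = 84).
1 + 10 → 11 on a 12-hour dial.

11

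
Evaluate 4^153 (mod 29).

22

Successive squares of 4 mod 29: 4^1≡4, 4^2≡16, 4^4≡24, 4^8≡25, 4^16≡16, 4^32≡24, 4^64≡25, 4^128≡16.
Since 153 = 1 + 8 + 16 + 128 in binary, 4^153 ≡ 4·25·16·16 ≡ 22 (mod 29).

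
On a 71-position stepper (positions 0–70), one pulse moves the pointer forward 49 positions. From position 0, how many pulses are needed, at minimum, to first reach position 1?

71 = 1·49 + 22
49 = 2·22 + 5
22 = 4·5 + 2
5 = 2·2 + 1
2 = 2·1 + 0
Back-substituting gives 49·29 ≡ 1 (mod 71).

29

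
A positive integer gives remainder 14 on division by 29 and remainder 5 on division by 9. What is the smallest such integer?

14

x ≡ 5 (mod 9) gives x ∈ {5, 14}.
The first of these with x mod 29 = 14 is 14.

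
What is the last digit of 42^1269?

Last digits of 2^n: 2, 4, 8, 6 (period 4).
1269 leaves remainder 1 on division by 4, so 42^1269 ends in 2.

2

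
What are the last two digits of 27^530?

49

Successive squares of 27 mod 100: 27^1≡27, 27^2≡29, 27^4≡41, 27^8≡81, 27^16≡61, 27^32≡21, 27^64≡41, 27^128≡81, 27^256≡61, 27^512≡21.
530 = 2 + 16 + 512, so 27^530 ≡ 29·61·21 ≡ 49 (mod 100).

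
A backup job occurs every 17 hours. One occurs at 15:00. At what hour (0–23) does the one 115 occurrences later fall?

2

115·17 = 1955.
1955 = 81·24 + 11, so 1955 mod 24 = 11.
(15 + 11) mod 24 = 2.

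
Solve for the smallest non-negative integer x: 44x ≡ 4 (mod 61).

The inverse of 44 mod 61 is 43 (since 44·43 = 1892 ≡ 1).
Multiplying both sides by 43: x ≡ 43·4 = 172 ≡ 50 (mod 61).

50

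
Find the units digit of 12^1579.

8

Powers of 2 mod 10 repeat with period 4: 2, 4, 8, 6.
1579 leaves remainder 3 on division by 4, so 12^1579 ends in 8.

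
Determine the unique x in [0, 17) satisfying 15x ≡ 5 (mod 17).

6

The inverse of 15 mod 17 is 8 (since 15·8 = 120 ≡ 1).
Multiplying both sides by 8: x ≡ 8·5 = 40 ≡ 6 (mod 17).
Check: 15·6 = 90 = 5·17 + 5.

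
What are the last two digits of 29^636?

21

Square-and-reduce mod 100: 29^1≡29, 29^2≡41, 29^4≡81, 29^8≡61, 29^16≡21, 29^32≡41, 29^64≡81, 29^128≡61, 29^256≡21, 29^512≡41.
Since 636 = 4 + 8 + 16 + 32 + 64 + 512 in binary, 29^636 ≡ 81·61·21·41·81·41 ≡ 21 (mod 100).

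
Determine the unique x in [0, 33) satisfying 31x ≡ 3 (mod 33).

15

31⁻¹ ≡ 16 (mod 33) because 31·16 = 496 = 15·33 + 1.
So x ≡ 16·3 = 48 ≡ 15 (mod 33).
Check: 31·15 = 465 = 14·33 + 3.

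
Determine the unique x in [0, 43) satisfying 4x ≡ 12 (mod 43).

The inverse of 4 mod 43 is 11 (since 4·11 = 44 ≡ 1).
So x ≡ 11·12 = 132 ≡ 3 (mod 43).

3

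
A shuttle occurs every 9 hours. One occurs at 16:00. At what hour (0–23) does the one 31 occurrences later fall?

31·9 = 279.
279 − 11·24 = 15, so 279 ≡ 15 (mod 24).
(16 + 15) mod 24 = 7.

7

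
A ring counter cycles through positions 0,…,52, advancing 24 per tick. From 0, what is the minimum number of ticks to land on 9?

7

The inverse of 24 mod 53 is 42 (since 24·42 = 1008 ≡ 1).
So x ≡ 42·9 = 378 ≡ 7 (mod 53).
Check: 24·7 = 168 = 3·53 + 9.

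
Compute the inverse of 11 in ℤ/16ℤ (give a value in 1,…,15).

3

11·3 = 33 = 2·16 + 1, so 11⁻¹ ≡ 3 (mod 16).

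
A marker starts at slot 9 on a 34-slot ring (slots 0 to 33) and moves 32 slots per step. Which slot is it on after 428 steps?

428·32 = 13696.
Dividing 13696 by 34 gives quotient 402 and remainder 28.
(9 + 28) mod 34 = 3.

3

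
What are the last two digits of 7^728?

01

Successive squares of 7 mod 100: 7^1≡7, 7^2≡49, 7^4≡1, 7^8≡1, 7^16≡1, 7^32≡1, 7^64≡1, 7^128≡1, 7^256≡1, 7^512≡1.
728 = 8 + 16 + 64 + 128 + 512, so 7^728 ≡ 1·1·1·1·1 ≡ 1 (mod 100).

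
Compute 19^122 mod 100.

By repeated squaring mod 100: 19^1≡19, 19^2≡61, 19^4≡21, 19^8≡41, 19^16≡81, 19^32≡61, 19^64≡21.
Since 122 = 2 + 8 + 16 + 32 + 64 in binary, 19^122 ≡ 61·41·81·61·21 ≡ 61 (mod 100).

61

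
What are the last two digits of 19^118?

41

Square-and-reduce mod 100: 19^1≡19, 19^2≡61, 19^4≡21, 19^8≡41, 19^16≡81, 19^32≡61, 19^64≡21.
Since 118 = 2 + 4 + 16 + 32 + 64 in binary, 19^118 ≡ 61·21·81·61·21 ≡ 41 (mod 100).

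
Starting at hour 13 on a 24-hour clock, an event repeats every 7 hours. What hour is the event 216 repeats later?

216·7 = 1512.
1512 mod 24 = 0 (since 63·24 = 1512).
(13 + 0) mod 24 = 13.

13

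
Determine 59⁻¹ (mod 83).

59·38 = 2242 = 27·83 + 1, so 59⁻¹ ≡ 38 (mod 83).

38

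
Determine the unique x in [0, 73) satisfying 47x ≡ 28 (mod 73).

27

47⁻¹ ≡ 14 (mod 73) because 47·14 = 658 = 9·73 + 1.
So x ≡ 14·28 = 392 ≡ 27 (mod 73).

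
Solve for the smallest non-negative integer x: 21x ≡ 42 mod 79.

21⁻¹ ≡ 64 (mod 79) because 21·64 = 1344 = 17·79 + 1.
So x ≡ 64·42 = 2688 ≡ 2 (mod 79).

2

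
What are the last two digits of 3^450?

49

By repeated squaring mod 100: 3^1≡3, 3^2≡9, 3^4≡81, 3^8≡61, 3^16≡21, 3^32≡41, 3^64≡81, 3^128≡61, 3^256≡21.
Since 450 = 2 + 64 + 128 + 256 in binary, 3^450 ≡ 9·81·61·21 ≡ 49 (mod 100).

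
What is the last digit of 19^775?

Powers of 9 mod 10 repeat with period 2: 9, 1.
775 mod 2 = 1, so the last digit matches 9^1 = 9.

9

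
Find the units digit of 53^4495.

7

Last digits of 3^n: 3, 9, 7, 1 (period 4).
4495 leaves remainder 3 on division by 4, so 53^4495 ends in 7.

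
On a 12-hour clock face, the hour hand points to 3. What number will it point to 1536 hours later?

3

Dividing 1536 by 12 gives quotient 128 and remainder 0.
3 + 0 → 3 on a 12-hour dial.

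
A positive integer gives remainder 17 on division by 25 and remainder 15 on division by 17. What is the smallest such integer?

117

x ≡ 15 (mod 17) gives x ∈ {15, 32, 49, 66, 83, 100, 117}.
The first of these with x mod 25 = 17 is 117.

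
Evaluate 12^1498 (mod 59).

By repeated squaring mod 59: 12^1≡12, 12^2≡26, 12^4≡27, 12^8≡21, 12^16≡28, 12^32≡17, 12^64≡53, 12^128≡36, 12^256≡57, 12^512≡4, 12^1024≡16.
1498 = 2 + 8 + 16 + 64 + 128 + 256 + 1024, so 12^1498 ≡ 26·21·28·53·36·57·16 ≡ 4 (mod 59).

4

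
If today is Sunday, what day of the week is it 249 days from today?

Thursday

249 = 35·7 + 4, so 249 mod 7 = 4.
Sunday + 4 days → Thursday.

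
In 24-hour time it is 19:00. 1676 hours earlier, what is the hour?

23

1676 = 69·24 + 20, so 1676 mod 24 = 20.
(19 − 20) mod 24 = 23.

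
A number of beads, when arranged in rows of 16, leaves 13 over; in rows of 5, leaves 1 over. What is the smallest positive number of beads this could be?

x ≡ 1 (mod 5) gives x ∈ {1, 6, 11, 16, 21, 26, 31, 36, …}.
The first of these with x mod 16 = 13 is 61.

61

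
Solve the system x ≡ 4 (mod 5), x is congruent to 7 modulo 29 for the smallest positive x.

94

Since 29·4 ≡ 1 (mod 5), take x = 7 + 29·((4−7)·4 mod 5) = 7 + 29·3 = 94.
Check: 94 mod 5 = 4, 94 mod 29 = 7.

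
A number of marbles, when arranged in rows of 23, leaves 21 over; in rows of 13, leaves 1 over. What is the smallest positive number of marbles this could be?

274

x ≡ 1 (mod 13) gives x ∈ {1, 14, 27, 40, 53, 66, 79, 92, …}.
The first of these with x mod 23 = 21 is 274.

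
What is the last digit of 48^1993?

8

Powers of 8 mod 10 repeat with period 4: 8, 4, 2, 6.
1993 leaves remainder 1 on division by 4, so 48^1993 ends in 8.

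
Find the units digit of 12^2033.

The units digit of 12^n cycles with period 4: 2, 4, 8, 6, …
2033 mod 4 = 1, so the last digit matches 2^1 = 2.

2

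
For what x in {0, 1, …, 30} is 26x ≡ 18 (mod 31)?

26⁻¹ ≡ 6 (mod 31) because 26·6 = 156 = 5·31 + 1.
Multiplying both sides by 6: x ≡ 6·18 = 108 ≡ 15 (mod 31).

15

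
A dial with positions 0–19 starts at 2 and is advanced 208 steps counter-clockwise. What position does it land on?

14

208 mod 20 = 8 (since 10·20 = 200).
(2 − 8) mod 20 = 14.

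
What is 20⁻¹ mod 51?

20·23 = 460 = 9·51 + 1, so 20⁻¹ ≡ 23 (mod 51).

23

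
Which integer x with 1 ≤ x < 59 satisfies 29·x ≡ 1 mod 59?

59 = 2·29 + 1
29 = 29·1 + 0
Back-substituting gives 29·57 ≡ 1 (mod 59).

57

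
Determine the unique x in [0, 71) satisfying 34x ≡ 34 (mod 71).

1

The inverse of 34 mod 71 is 23 (since 34·23 = 782 ≡ 1).
So x ≡ 23·34 = 782 ≡ 1 (mod 71).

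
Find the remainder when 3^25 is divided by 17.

14

Square-and-reduce mod 17: 3^1≡3, 3^2≡9, 3^4≡13, 3^8≡16, 3^16≡1.
Since 25 = 1 + 8 + 16 in binary, 3^25 ≡ 3·16·1 ≡ 14 (mod 17).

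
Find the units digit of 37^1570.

9

The units digit of 37^n cycles with period 4: 7, 9, 3, 1, …
1570 mod 4 = 2, so the last digit matches 7^2 = 9.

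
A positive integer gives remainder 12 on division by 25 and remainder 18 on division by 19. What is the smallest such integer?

x ≡ 18 (mod 19) gives x ∈ {18, 37}.
The first of these with x mod 25 = 12 is 37.

37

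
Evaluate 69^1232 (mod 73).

Successive squares of 69 mod 73: 69^1≡69, 69^2≡16, 69^4≡37, 69^8≡55, 69^16≡32, 69^32≡2, 69^64≡4, 69^128≡16, 69^256≡37, 69^512≡55, 69^1024≡32.
1232 = 16 + 64 + 128 + 1024, so 69^1232 ≡ 32·4·16·32 ≡ 55 (mod 73).

55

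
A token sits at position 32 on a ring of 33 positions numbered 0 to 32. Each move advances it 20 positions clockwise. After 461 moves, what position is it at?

461·20 = 9220.
Dividing 9220 by 33 gives quotient 279 and remainder 13.
(32 + 13) mod 33 = 12.

12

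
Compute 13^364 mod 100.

Square-and-reduce mod 100: 13^1≡13, 13^2≡69, 13^4≡61, 13^8≡21, 13^16≡41, 13^32≡81, 13^64≡61, 13^128≡21, 13^256≡41.
Since 364 = 4 + 8 + 32 + 64 + 256 in binary, 13^364 ≡ 61·21·81·61·41 ≡ 61 (mod 100).

61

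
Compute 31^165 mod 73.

30

Square-and-reduce mod 73: 31^1≡31, 31^2≡12, 31^4≡71, 31^8≡4, 31^16≡16, 31^32≡37, 31^64≡55, 31^128≡32.
165 = 1 + 4 + 32 + 128, so 31^165 ≡ 31·71·37·32 ≡ 30 (mod 73).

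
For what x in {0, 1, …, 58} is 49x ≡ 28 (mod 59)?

9

The inverse of 49 mod 59 is 53 (since 49·53 = 2597 ≡ 1).
So x ≡ 53·28 = 1484 ≡ 9 (mod 59).
Check: 49·9 = 441 = 7·59 + 28.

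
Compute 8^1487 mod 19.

12

Square-and-reduce mod 19: 8^1≡8, 8^2≡7, 8^4≡11, 8^8≡7, 8^16≡11, 8^32≡7, 8^64≡11, 8^128≡7, 8^256≡11, 8^512≡7, 8^1024≡11.
Since 1487 = 1 + 2 + 4 + 8 + 64 + 128 + 256 + 1024 in binary, 8^1487 ≡ 8·7·11·7·11·7·11·11 ≡ 12 (mod 19).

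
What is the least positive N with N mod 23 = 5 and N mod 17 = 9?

281

Since 17·19 ≡ 1 (mod 23), take x = 9 + 17·((5−9)·19 mod 23) = 9 + 17·16 = 281.
Check: 281 mod 23 = 5, 281 mod 17 = 9.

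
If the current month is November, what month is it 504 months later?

November

504 mod 12 = 0 (since 42·12 = 504).
November + 0 months → November.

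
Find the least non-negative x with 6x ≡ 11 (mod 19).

The inverse of 6 mod 19 is 16 (since 6·16 = 96 ≡ 1).
So x ≡ 16·11 = 176 ≡ 5 (mod 19).
Check: 6·5 = 30 = 1·19 + 11.

5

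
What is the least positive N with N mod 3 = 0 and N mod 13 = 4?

30

x ≡ 0 (mod 3) gives x ∈ {0, 3, 6, 9, 12, 15, 18, 21, …}.
The first of these with x mod 13 = 4 is 30.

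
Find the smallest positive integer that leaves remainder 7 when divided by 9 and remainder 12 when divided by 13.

25

Since 13·7 ≡ 1 (mod 9), take x = 12 + 13·((7−12)·7 mod 9) = 12 + 13·1 = 25.
Check: 25 mod 9 = 7, 25 mod 13 = 12.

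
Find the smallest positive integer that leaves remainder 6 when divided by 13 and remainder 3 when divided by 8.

x ≡ 3 (mod 8) gives x ∈ {3, 11, 19}.
The first of these with x mod 13 = 6 is 19.

19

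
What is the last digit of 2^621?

2

Powers of 2 mod 10 repeat with period 4: 2, 4, 8, 6.
621 mod 4 = 1, so the last digit matches 2^1 = 2.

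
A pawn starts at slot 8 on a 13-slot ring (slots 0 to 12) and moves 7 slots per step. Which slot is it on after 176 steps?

5

176·7 = 1232.
1232 = 94·13 + 10, so 1232 mod 13 = 10.
(8 + 10) mod 13 = 5.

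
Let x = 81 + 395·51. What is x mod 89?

395·51 = 20145.
20145 = 226·89 + 31, so 20145 mod 89 = 31.
(81 + 31) mod 89 = 23.

23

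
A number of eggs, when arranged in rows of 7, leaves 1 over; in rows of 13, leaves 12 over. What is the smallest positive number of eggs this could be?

64

x ≡ 1 (mod 7) gives x ∈ {1, 8, 15, 22, 29, 36, 43, 50, …}.
The first of these with x mod 13 = 12 is 64.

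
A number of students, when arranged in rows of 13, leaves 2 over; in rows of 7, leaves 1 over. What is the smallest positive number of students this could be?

Since 7·2 ≡ 1 (mod 13), take x = 1 + 7·((2−1)·2 mod 13) = 1 + 7·2 = 15.
Check: 15 mod 13 = 2, 15 mod 7 = 1.

15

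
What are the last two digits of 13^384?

61

By repeated squaring mod 100: 13^1≡13, 13^2≡69, 13^4≡61, 13^8≡21, 13^16≡41, 13^32≡81, 13^64≡61, 13^128≡21, 13^256≡41.
Since 384 = 128 + 256 in binary, 13^384 ≡ 21·41 ≡ 61 (mod 100).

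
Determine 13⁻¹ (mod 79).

13·73 = 949 = 12·79 + 1, so 13⁻¹ ≡ 73 (mod 79).

73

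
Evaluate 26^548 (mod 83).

65

Successive squares of 26 mod 83: 26^1≡26, 26^2≡12, 26^4≡61, 26^8≡69, 26^16≡30, 26^32≡70, 26^64≡3, 26^128≡9, 26^256≡81, 26^512≡4.
Since 548 = 4 + 32 + 512 in binary, 26^548 ≡ 61·70·4 ≡ 65 (mod 83).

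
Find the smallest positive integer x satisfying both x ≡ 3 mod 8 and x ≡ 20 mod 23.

x ≡ 3 (mod 8) gives x ∈ {3, 11, 19, 27, 35, 43}.
The first of these with x mod 23 = 20 is 43.

43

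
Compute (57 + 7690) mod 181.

145

7690 mod 181 = 88 (since 42·181 = 7602).
(57 + 88) mod 181 = 145.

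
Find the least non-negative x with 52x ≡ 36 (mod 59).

The inverse of 52 mod 59 is 42 (since 52·42 = 2184 ≡ 1).
So x ≡ 42·36 = 1512 ≡ 37 (mod 59).

37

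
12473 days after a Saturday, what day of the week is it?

12473 = 1781·7 + 6, so 12473 mod 7 = 6.
Saturday + 6 days → Friday.

Friday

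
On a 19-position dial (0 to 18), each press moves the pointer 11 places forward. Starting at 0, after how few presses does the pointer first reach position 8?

The inverse of 11 mod 19 is 7 (since 11·7 = 77 ≡ 1).
Multiplying both sides by 7: x ≡ 7·8 = 56 ≡ 18 (mod 19).

18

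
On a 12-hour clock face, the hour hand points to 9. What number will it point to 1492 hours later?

Dividing 1492 by 12 gives quotient 124 and remainder 4.
9 + 4 → 1 on a 12-hour dial.

1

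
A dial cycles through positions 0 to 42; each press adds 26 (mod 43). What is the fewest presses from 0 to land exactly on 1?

43 = 1·26 + 17
26 = 1·17 + 9
17 = 1·9 + 8
9 = 1·8 + 1
8 = 8·1 + 0
Back-substituting gives 26·5 ≡ 1 (mod 43).

5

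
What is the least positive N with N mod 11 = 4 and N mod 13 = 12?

103

x ≡ 4 (mod 11) gives x ∈ {4, 15, 26, 37, 48, 59, 70, 81, …}.
The first of these with x mod 13 = 12 is 103.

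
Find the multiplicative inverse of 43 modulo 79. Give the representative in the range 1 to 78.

68

79 = 1·43 + 36
43 = 1·36 + 7
36 = 5·7 + 1
7 = 7·1 + 0
Back-substituting gives 43·68 ≡ 1 (mod 79).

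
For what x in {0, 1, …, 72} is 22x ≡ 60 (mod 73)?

16

The inverse of 22 mod 73 is 10 (since 22·10 = 220 ≡ 1).
Multiplying both sides by 10: x ≡ 10·60 = 600 ≡ 16 (mod 73).
Check: 22·16 = 352 = 4·73 + 60.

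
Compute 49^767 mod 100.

Successive squares of 49 mod 100: 49^1≡49, 49^2≡1, 49^4≡1, 49^8≡1, 49^16≡1, 49^32≡1, 49^64≡1, 49^128≡1, 49^256≡1, 49^512≡1.
767 = 1 + 2 + 4 + 8 + 16 + 32 + 64 + 128 + 512, so 49^767 ≡ 49·1·1·1·1·1·1·1·1 ≡ 49 (mod 100).

49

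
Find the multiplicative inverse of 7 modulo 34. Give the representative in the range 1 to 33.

7·5 = 35 = 1·34 + 1, so 7⁻¹ ≡ 5 (mod 34).

5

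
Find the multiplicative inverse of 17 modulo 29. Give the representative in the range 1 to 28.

12

29 = 1·17 + 12
17 = 1·12 + 5
12 = 2·5 + 2
5 = 2·2 + 1
2 = 2·1 + 0
Back-substituting gives 17·12 ≡ 1 (mod 29).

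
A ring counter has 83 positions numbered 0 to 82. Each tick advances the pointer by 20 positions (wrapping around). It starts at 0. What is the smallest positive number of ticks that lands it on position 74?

20⁻¹ ≡ 54 (mod 83) because 20·54 = 1080 = 13·83 + 1.
Multiplying both sides by 54: x ≡ 54·74 = 3996 ≡ 12 (mod 83).

12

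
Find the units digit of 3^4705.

The units digit of 3^n cycles with period 4: 3, 9, 7, 1, …
4705 mod 4 = 1, so the last digit matches 3^1 = 3.

3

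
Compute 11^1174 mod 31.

9

Square-and-reduce mod 31: 11^1≡11, 11^2≡28, 11^4≡9, 11^8≡19, 11^16≡20, 11^32≡28, 11^64≡9, 11^128≡19, 11^256≡20, 11^512≡28, 11^1024≡9.
1174 = 2 + 4 + 16 + 128 + 1024, so 11^1174 ≡ 28·9·20·19·9 ≡ 9 (mod 31).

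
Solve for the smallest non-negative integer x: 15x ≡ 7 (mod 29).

14

15⁻¹ ≡ 2 (mod 29) because 15·2 = 30 = 1·29 + 1.
Multiplying both sides by 2: x ≡ 2·7 = 14 ≡ 14 (mod 29).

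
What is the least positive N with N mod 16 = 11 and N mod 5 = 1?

11

Since 5·13 ≡ 1 (mod 16), take x = 1 + 5·((11−1)·13 mod 16) = 1 + 5·2 = 11.
Check: 11 mod 16 = 11, 11 mod 5 = 1.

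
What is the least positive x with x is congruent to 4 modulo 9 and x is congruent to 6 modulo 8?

x ≡ 6 (mod 8) gives x ∈ {6, 14, 22}.
The first of these with x mod 9 = 4 is 22.

22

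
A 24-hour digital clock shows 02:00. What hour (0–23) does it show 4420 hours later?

4420 − 184·24 = 4, so 4420 ≡ 4 (mod 24).
(2 + 4) mod 24 = 6.

6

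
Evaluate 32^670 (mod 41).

Square-and-reduce mod 41: 32^1≡32, 32^2≡40, 32^4≡1, 32^8≡1, 32^16≡1, 32^32≡1, 32^64≡1, 32^128≡1, 32^256≡1, 32^512≡1.
Since 670 = 2 + 4 + 8 + 16 + 128 + 512 in binary, 32^670 ≡ 40·1·1·1·1·1 ≡ 40 (mod 41).

40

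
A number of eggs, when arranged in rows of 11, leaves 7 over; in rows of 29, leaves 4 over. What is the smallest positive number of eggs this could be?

x ≡ 7 (mod 11) gives x ∈ {7, 18, 29, 40, 51, 62}.
The first of these with x mod 29 = 4 is 62.

62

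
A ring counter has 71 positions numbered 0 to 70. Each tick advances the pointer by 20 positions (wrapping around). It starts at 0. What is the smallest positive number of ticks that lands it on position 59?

42

The inverse of 20 mod 71 is 32 (since 20·32 = 640 ≡ 1).
So x ≡ 32·59 = 1888 ≡ 42 (mod 71).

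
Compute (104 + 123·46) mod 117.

123·46 = 5658.
Dividing 5658 by 117 gives quotient 48 and remainder 42.
(104 + 42) mod 117 = 29.

29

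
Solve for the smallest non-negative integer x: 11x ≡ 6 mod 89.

11⁻¹ ≡ 81 (mod 89) because 11·81 = 891 = 10·89 + 1.
Multiplying both sides by 81: x ≡ 81·6 = 486 ≡ 41 (mod 89).
Check: 11·41 = 451 = 5·89 + 6.

41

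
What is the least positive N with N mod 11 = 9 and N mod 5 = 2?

x ≡ 2 (mod 5) gives x ∈ {2, 7, 12, 17, 22, 27, 32, 37, …}.
The first of these with x mod 11 = 9 is 42.

42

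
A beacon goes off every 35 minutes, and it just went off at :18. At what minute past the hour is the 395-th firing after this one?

395·35 = 13825.
13825 = 230·60 + 25, so 13825 mod 60 = 25.
(18 + 25) mod 60 = 43.

43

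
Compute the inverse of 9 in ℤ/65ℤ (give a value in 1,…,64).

29

65 = 7·9 + 2
9 = 4·2 + 1
2 = 2·1 + 0
Back-substituting gives 9·29 ≡ 1 (mod 65).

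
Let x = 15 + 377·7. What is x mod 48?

377·7 = 2639.
2639 − 54·48 = 47, so 2639 ≡ 47 (mod 48).
(15 + 47) mod 48 = 14.

14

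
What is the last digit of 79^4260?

Powers of 9 mod 10 repeat with period 2: 9, 1.
4260 mod 2 = 0, so the last digit matches 9^2 = 1.

1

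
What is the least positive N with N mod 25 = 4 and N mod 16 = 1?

x ≡ 1 (mod 16) gives x ∈ {1, 17, 33, 49, 65, 81, 97, 113, …}.
The first of these with x mod 25 = 4 is 129.

129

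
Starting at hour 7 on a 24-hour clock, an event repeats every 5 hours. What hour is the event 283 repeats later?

283·5 = 1415.
1415 − 58·24 = 23, so 1415 ≡ 23 (mod 24).
(7 + 23) mod 24 = 6.

6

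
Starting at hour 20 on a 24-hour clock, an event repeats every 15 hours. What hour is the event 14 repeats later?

14·15 = 210.
210 = 8·24 + 18, so 210 mod 24 = 18.
(20 + 18) mod 24 = 14.

14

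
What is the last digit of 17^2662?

9

Last digits of 7^n: 7, 9, 3, 1 (period 4).
2662 mod 4 = 2, so the last digit matches 7^2 = 9.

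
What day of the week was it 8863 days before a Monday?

8863 = 1266·7 + 1, so 8863 mod 7 = 1.
Monday − 1 day → Sunday.

Sunday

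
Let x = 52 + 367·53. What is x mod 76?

367·53 = 19451.
19451 − 255·76 = 71, so 19451 ≡ 71 (mod 76).
(52 + 71) mod 76 = 47.

47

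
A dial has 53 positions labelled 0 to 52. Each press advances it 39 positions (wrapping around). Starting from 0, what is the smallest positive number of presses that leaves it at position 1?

39·34 = 1326 = 25·53 + 1, so 39⁻¹ ≡ 34 (mod 53).

34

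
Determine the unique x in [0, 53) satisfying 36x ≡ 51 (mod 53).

36⁻¹ ≡ 28 (mod 53) because 36·28 = 1008 = 19·53 + 1.
Multiplying both sides by 28: x ≡ 28·51 = 1428 ≡ 50 (mod 53).

50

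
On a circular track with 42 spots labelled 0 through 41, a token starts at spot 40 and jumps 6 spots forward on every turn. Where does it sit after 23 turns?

23·6 = 138.
138 − 3·42 = 12, so 138 ≡ 12 (mod 42).
(40 + 12) mod 42 = 10.

10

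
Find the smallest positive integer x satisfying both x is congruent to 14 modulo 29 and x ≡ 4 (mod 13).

43

Since 13·9 ≡ 1 (mod 29), take x = 4 + 13·((14−4)·9 mod 29) = 4 + 13·3 = 43.
Check: 43 mod 29 = 14, 43 mod 13 = 4.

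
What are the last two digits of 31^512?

By repeated squaring mod 100: 31^1≡31, 31^2≡61, 31^4≡21, 31^8≡41, 31^16≡81, 31^32≡61, 31^64≡21, 31^128≡41, 31^256≡81, 31^512≡61.
Since 512 = 512 in binary, 31^512 ≡ 61 ≡ 61 (mod 100).

61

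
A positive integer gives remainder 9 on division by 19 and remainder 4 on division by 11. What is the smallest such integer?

x ≡ 4 (mod 11) gives x ∈ {4, 15, 26, 37, 48, 59, 70, 81, …}.
The first of these with x mod 19 = 9 is 180.

180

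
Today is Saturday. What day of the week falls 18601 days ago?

Thursday

Dividing 18601 by 7 gives quotient 2657 and remainder 2.
Saturday − 2 days → Thursday.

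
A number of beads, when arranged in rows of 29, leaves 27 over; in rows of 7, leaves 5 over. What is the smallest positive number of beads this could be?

Since 7·25 ≡ 1 (mod 29), take x = 5 + 7·((27−5)·25 mod 29) = 5 + 7·28 = 201.
Check: 201 mod 29 = 27, 201 mod 7 = 5.

201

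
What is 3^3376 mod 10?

The units digit of 3^n cycles with period 4: 3, 9, 7, 1, …
3376 mod 4 = 0, so the last digit matches 3^4 = 1.

1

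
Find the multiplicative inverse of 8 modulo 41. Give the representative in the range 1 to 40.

41 = 5·8 + 1
8 = 8·1 + 0
Back-substituting gives 8·36 ≡ 1 (mod 41).

36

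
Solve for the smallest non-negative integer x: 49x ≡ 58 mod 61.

49⁻¹ ≡ 5 (mod 61) because 49·5 = 245 = 4·61 + 1.
Multiplying both sides by 5: x ≡ 5·58 = 290 ≡ 46 (mod 61).
Check: 49·46 = 2254 = 36·61 + 58.

46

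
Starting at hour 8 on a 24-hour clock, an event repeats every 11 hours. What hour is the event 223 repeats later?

223·11 = 2453.
2453 − 102·24 = 5, so 2453 ≡ 5 (mod 24).
(8 + 5) mod 24 = 13.

13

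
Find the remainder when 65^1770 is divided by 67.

15

Square-and-reduce mod 67: 65^1≡65, 65^2≡4, 65^4≡16, 65^8≡55, 65^16≡10, 65^32≡33, 65^64≡17, 65^128≡21, 65^256≡39, 65^512≡47, 65^1024≡65.
1770 = 2 + 8 + 32 + 64 + 128 + 512 + 1024, so 65^1770 ≡ 4·55·33·17·21·47·65 ≡ 15 (mod 67).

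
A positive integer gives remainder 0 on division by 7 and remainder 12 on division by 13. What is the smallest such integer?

Since 13·6 ≡ 1 (mod 7), take x = 12 + 13·((0−12)·6 mod 7) = 12 + 13·5 = 77.
Check: 77 mod 7 = 0, 77 mod 13 = 12.

77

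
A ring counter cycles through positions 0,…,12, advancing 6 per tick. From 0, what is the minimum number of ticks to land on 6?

The inverse of 6 mod 13 is 11 (since 6·11 = 66 ≡ 1).
Multiplying both sides by 11: x ≡ 11·6 = 66 ≡ 1 (mod 13).

1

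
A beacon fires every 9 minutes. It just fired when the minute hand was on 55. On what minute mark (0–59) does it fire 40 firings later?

55

40·9 = 360.
Dividing 360 by 60 gives quotient 6 and remainder 0.
(55 + 0) mod 60 = 55.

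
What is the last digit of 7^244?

Powers of 7 mod 10 repeat with period 4: 7, 9, 3, 1.
244 mod 4 = 0, so the last digit matches 7^4 = 1.

1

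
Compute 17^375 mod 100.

Successive squares of 17 mod 100: 17^1≡17, 17^2≡89, 17^4≡21, 17^8≡41, 17^16≡81, 17^32≡61, 17^64≡21, 17^128≡41, 17^256≡81.
375 = 1 + 2 + 4 + 16 + 32 + 64 + 256, so 17^375 ≡ 17·89·21·81·61·21·81 ≡ 93 (mod 100).

93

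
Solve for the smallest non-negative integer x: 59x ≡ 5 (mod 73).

59⁻¹ ≡ 26 (mod 73) because 59·26 = 1534 = 21·73 + 1.
Multiplying both sides by 26: x ≡ 26·5 = 130 ≡ 57 (mod 73).

57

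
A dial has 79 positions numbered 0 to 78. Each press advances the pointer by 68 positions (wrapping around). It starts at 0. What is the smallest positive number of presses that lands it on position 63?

The inverse of 68 mod 79 is 43 (since 68·43 = 2924 ≡ 1).
Multiplying both sides by 43: x ≡ 43·63 = 2709 ≡ 23 (mod 79).
Check: 68·23 = 1564 = 19·79 + 63.

23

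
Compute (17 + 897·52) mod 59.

51

897·52 = 46644.
46644 = 790·59 + 34, so 46644 mod 59 = 34.
(17 + 34) mod 59 = 51.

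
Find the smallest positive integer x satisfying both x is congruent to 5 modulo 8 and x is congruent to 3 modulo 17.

37

x ≡ 5 (mod 8) gives x ∈ {5, 13, 21, 29, 37}.
The first of these with x mod 17 = 3 is 37.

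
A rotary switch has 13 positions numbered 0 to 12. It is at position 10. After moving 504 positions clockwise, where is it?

504 − 38·13 = 10, so 504 ≡ 10 (mod 13).
(10 + 10) mod 13 = 7.

7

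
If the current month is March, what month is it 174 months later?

Dividing 174 by 12 gives quotient 14 and remainder 6.
March + 6 months → September.

September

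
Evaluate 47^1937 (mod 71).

Successive squares of 47 mod 71: 47^1≡47, 47^2≡8, 47^4≡64, 47^8≡49, 47^16≡58, 47^32≡27, 47^64≡19, 47^128≡6, 47^256≡36, 47^512≡18, 47^1024≡40.
Since 1937 = 1 + 16 + 128 + 256 + 512 + 1024 in binary, 47^1937 ≡ 47·58·6·36·18·40 ≡ 59 (mod 71).

59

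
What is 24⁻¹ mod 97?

97 = 4·24 + 1
24 = 24·1 + 0
Back-substituting gives 24·93 ≡ 1 (mod 97).

93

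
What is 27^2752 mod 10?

1

Last digits of 7^n: 7, 9, 3, 1 (period 4).
2752 leaves remainder 0 on division by 4, so 27^2752 ends in 1.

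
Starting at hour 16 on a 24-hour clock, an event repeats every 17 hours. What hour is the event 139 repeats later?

3

139·17 = 2363.
2363 − 98·24 = 11, so 2363 ≡ 11 (mod 24).
(16 + 11) mod 24 = 3.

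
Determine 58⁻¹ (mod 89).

66

89 = 1·58 + 31
58 = 1·31 + 27
31 = 1·27 + 4
27 = 6·4 + 3
4 = 1·3 + 1
3 = 3·1 + 0
Back-substituting gives 58·66 ≡ 1 (mod 89).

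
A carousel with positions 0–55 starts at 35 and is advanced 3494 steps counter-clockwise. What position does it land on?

13

3494 mod 56 = 22 (since 62·56 = 3472).
(35 − 22) mod 56 = 13.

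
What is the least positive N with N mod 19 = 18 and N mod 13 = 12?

246

x ≡ 12 (mod 13) gives x ∈ {12, 25, 38, 51, 64, 77, 90, 103, …}.
The first of these with x mod 19 = 18 is 246.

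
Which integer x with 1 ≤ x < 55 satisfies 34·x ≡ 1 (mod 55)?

34

34·34 = 1156 = 21·55 + 1, so 34⁻¹ ≡ 34 (mod 55).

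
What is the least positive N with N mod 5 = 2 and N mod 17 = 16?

67

x ≡ 2 (mod 5) gives x ∈ {2, 7, 12, 17, 22, 27, 32, 37, …}.
The first of these with x mod 17 = 16 is 67.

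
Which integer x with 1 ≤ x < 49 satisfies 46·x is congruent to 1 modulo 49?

46·16 = 736 = 15·49 + 1, so 46⁻¹ ≡ 16 (mod 49).

16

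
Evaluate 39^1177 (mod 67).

37

By repeated squaring mod 67: 39^1≡39, 39^2≡47, 39^4≡65, 39^8≡4, 39^16≡16, 39^32≡55, 39^64≡10, 39^128≡33, 39^256≡17, 39^512≡21, 39^1024≡39.
Since 1177 = 1 + 8 + 16 + 128 + 1024 in binary, 39^1177 ≡ 39·4·16·33·39 ≡ 37 (mod 67).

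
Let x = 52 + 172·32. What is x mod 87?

75

172·32 = 5504.
5504 = 63·87 + 23, so 5504 mod 87 = 23.
(52 + 23) mod 87 = 75.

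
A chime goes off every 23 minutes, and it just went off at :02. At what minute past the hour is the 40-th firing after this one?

40·23 = 920.
920 = 15·60 + 20, so 920 mod 60 = 20.
(2 + 20) mod 60 = 22.

22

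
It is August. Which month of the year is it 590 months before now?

590 − 49·12 = 2, so 590 ≡ 2 (mod 12).
August − 2 months → June.

June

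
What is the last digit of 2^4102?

4

Last digits of 2^n: 2, 4, 8, 6 (period 4).
4102 leaves remainder 2 on division by 4, so 2^4102 ends in 4.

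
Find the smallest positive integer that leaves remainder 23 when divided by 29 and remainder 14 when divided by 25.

Since 25·7 ≡ 1 (mod 29), take x = 14 + 25·((23−14)·7 mod 29) = 14 + 25·5 = 139.
Check: 139 mod 29 = 23, 139 mod 25 = 14.

139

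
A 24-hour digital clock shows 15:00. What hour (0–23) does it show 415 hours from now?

415 − 17·24 = 7, so 415 ≡ 7 (mod 24).
(15 + 7) mod 24 = 22.

22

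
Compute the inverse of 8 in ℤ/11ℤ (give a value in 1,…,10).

8·7 = 56 = 5·11 + 1, so 8⁻¹ ≡ 7 (mod 11).

7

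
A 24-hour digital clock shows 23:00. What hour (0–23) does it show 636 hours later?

Dividing 636 by 24 gives quotient 26 and remainder 12.
(23 + 12) mod 24 = 11.

11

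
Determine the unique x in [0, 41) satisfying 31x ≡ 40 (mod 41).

37

The inverse of 31 mod 41 is 4 (since 31·4 = 124 ≡ 1).
So x ≡ 4·40 = 160 ≡ 37 (mod 41).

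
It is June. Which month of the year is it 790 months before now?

790 − 65·12 = 10, so 790 ≡ 10 (mod 12).
June − 10 months → August.

August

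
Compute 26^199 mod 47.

Successive squares of 26 mod 47: 26^1≡26, 26^2≡18, 26^4≡42, 26^8≡25, 26^16≡14, 26^32≡8, 26^64≡17, 26^128≡7.
199 = 1 + 2 + 4 + 64 + 128, so 26^199 ≡ 26·18·42·17·7 ≡ 15 (mod 47).

15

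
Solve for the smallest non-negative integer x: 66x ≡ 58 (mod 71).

The inverse of 66 mod 71 is 14 (since 66·14 = 924 ≡ 1).
So x ≡ 14·58 = 812 ≡ 31 (mod 71).
Check: 66·31 = 2046 = 28·71 + 58.

31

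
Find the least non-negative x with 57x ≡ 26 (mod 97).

57⁻¹ ≡ 80 (mod 97) because 57·80 = 4560 = 47·97 + 1.
Multiplying both sides by 80: x ≡ 80·26 = 2080 ≡ 43 (mod 97).
Check: 57·43 = 2451 = 25·97 + 26.

43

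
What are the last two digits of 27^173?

67

Successive squares of 27 mod 100: 27^1≡27, 27^2≡29, 27^4≡41, 27^8≡81, 27^16≡61, 27^32≡21, 27^64≡41, 27^128≡81.
Since 173 = 1 + 4 + 8 + 32 + 128 in binary, 27^173 ≡ 27·41·81·21·81 ≡ 67 (mod 100).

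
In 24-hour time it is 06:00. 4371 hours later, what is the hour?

9

4371 mod 24 = 3 (since 182·24 = 4368).
(6 + 3) mod 24 = 9.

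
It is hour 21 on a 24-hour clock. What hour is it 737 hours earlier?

737 = 30·24 + 17, so 737 mod 24 = 17.
(21 − 17) mod 24 = 4.

4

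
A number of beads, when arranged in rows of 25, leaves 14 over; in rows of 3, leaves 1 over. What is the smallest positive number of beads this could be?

x ≡ 1 (mod 3) gives x ∈ {1, 4, 7, 10, 13, 16, 19, 22, …}.
The first of these with x mod 25 = 14 is 64.

64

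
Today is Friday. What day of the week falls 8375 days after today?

Monday

Dividing 8375 by 7 gives quotient 1196 and remainder 3.
Friday + 3 days → Monday.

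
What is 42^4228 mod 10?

6

Powers of 2 mod 10 repeat with period 4: 2, 4, 8, 6.
4228 leaves remainder 0 on division by 4, so 42^4228 ends in 6.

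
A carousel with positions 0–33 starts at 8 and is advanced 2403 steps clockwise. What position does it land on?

Dividing 2403 by 34 gives quotient 70 and remainder 23.
(8 + 23) mod 34 = 31.

31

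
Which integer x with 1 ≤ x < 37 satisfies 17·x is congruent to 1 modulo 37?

24

17·24 = 408 = 11·37 + 1, so 17⁻¹ ≡ 24 (mod 37).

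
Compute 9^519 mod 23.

12

By repeated squaring mod 23: 9^1≡9, 9^2≡12, 9^4≡6, 9^8≡13, 9^16≡8, 9^32≡18, 9^64≡2, 9^128≡4, 9^256≡16, 9^512≡3.
Since 519 = 1 + 2 + 4 + 512 in binary, 9^519 ≡ 9·12·6·3 ≡ 12 (mod 23).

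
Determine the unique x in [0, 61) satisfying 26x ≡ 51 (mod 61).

The inverse of 26 mod 61 is 54 (since 26·54 = 1404 ≡ 1).
So x ≡ 54·51 = 2754 ≡ 9 (mod 61).

9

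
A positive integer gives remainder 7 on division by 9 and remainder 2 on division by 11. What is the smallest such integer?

79

x ≡ 7 (mod 9) gives x ∈ {7, 16, 25, 34, 43, 52, 61, 70, …}.
The first of these with x mod 11 = 2 is 79.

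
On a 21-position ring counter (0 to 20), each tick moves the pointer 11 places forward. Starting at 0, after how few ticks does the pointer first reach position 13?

The inverse of 11 mod 21 is 2 (since 11·2 = 22 ≡ 1).
Multiplying both sides by 2: x ≡ 2·13 = 26 ≡ 5 (mod 21).

5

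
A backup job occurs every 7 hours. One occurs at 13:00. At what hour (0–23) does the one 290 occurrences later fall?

3

290·7 = 2030.
2030 mod 24 = 14 (since 84·24 = 2016).
(13 + 14) mod 24 = 3.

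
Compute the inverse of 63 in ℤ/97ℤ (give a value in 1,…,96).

77

97 = 1·63 + 34
63 = 1·34 + 29
34 = 1·29 + 5
29 = 5·5 + 4
5 = 1·4 + 1
4 = 4·1 + 0
Back-substituting gives 63·77 ≡ 1 (mod 97).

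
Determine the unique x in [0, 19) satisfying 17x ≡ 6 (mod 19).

17⁻¹ ≡ 9 (mod 19) because 17·9 = 153 = 8·19 + 1.
Multiplying both sides by 9: x ≡ 9·6 = 54 ≡ 16 (mod 19).

16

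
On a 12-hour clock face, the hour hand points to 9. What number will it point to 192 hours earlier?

192 mod 12 = 0 (since 16·12 = 192).
9 − 0 → 9 on a 12-hour dial.

9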